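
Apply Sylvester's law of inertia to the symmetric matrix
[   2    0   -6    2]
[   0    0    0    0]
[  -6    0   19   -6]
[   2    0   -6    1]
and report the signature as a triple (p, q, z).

step 0: pivot 2 → sign +
step 1: pivot 1 → sign +
step 2: pivot -1 → sign −
step 3: row/col 3 already zero → sign 0
signature = (2, 1, 1)

Answer: (2, 1, 1)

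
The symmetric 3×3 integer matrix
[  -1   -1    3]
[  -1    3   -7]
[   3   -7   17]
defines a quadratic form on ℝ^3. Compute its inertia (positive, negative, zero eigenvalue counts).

Answer: (2, 1, 0)

Derivation:
step 0: pivot -1 → sign −
step 1: pivot 4 → sign +
step 2: pivot 1 → sign +
signature = (2, 1, 0)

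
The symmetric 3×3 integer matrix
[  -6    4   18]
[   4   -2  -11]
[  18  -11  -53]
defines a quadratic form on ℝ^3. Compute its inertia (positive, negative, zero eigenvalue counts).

Answer: (1, 2, 0)

Derivation:
step 0: pivot -6 → sign −
step 1: pivot 2/3 → sign +
step 2: pivot -1/2 → sign −
signature = (1, 2, 0)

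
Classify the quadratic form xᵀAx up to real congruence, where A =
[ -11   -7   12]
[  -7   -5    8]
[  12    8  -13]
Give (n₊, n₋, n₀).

Answer: (1, 2, 0)

Derivation:
step 0: pivot -11 → sign −
step 1: pivot -6/11 → sign −
step 2: pivot 1/3 → sign +
signature = (1, 2, 0)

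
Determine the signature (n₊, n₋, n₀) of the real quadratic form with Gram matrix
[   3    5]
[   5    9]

Answer: (2, 0, 0)

Derivation:
step 0: pivot 3 → sign +
step 1: pivot 2/3 → sign +
signature = (2, 0, 0)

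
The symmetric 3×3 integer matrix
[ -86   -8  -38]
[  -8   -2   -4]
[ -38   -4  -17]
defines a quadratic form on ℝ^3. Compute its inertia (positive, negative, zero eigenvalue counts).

step 0: pivot -86 → sign −
step 1: pivot -54/43 → sign −
step 2: pivot -1/27 → sign −
signature = (0, 3, 0)

Answer: (0, 3, 0)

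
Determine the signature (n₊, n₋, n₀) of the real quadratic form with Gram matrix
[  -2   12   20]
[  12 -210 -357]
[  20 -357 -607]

Answer: (1, 2, 0)

Derivation:
step 0: pivot -2 → sign −
step 1: pivot -138 → sign −
step 2: pivot 1/46 → sign +
signature = (1, 2, 0)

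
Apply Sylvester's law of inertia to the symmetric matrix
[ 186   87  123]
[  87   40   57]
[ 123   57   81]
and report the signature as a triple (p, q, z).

step 0: pivot 186 → sign +
step 1: pivot -43/62 → sign −
step 2: pivot 3/43 → sign +
signature = (2, 1, 0)

Answer: (2, 1, 0)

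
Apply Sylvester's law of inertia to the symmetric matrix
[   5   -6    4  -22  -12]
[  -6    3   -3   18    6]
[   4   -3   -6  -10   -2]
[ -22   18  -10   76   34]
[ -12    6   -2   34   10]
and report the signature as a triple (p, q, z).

step 0: pivot 5 → sign +
step 1: pivot -21/5 → sign −
step 2: pivot -59/7 → sign −
step 3: pivot -124/59 → sign −
step 4: pivot -3/31 → sign −
signature = (1, 4, 0)

Answer: (1, 4, 0)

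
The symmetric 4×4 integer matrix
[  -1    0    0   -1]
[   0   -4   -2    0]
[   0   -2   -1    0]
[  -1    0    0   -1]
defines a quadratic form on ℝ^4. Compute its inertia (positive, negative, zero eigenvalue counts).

step 0: pivot -1 → sign −
step 1: pivot -4 → sign −
step 2: row/col 2 already zero → sign 0
step 3: row/col 3 already zero → sign 0
signature = (0, 2, 2)

Answer: (0, 2, 2)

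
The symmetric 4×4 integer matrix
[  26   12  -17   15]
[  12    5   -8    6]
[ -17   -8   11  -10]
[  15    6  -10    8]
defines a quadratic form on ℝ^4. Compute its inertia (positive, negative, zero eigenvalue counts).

Answer: (2, 2, 0)

Derivation:
step 0: pivot 26 → sign +
step 1: pivot -7/13 → sign −
step 2: pivot -1/14 → sign −
step 3: pivot 1 → sign +
signature = (2, 2, 0)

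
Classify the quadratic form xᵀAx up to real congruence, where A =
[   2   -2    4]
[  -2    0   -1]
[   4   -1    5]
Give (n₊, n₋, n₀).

step 0: pivot 2 → sign +
step 1: pivot -2 → sign −
step 2: pivot 3/2 → sign +
signature = (2, 1, 0)

Answer: (2, 1, 0)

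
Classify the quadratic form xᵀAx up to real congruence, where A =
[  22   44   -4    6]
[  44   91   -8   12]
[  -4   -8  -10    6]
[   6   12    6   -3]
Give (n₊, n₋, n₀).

Answer: (3, 1, 0)

Derivation:
step 0: pivot 22 → sign +
step 1: pivot 3 → sign +
step 2: pivot -118/11 → sign −
step 3: pivot 3/59 → sign +
signature = (3, 1, 0)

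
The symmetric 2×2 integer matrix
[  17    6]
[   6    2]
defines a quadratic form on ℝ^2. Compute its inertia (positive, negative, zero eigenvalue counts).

Answer: (1, 1, 0)

Derivation:
step 0: pivot 17 → sign +
step 1: pivot -2/17 → sign −
signature = (1, 1, 0)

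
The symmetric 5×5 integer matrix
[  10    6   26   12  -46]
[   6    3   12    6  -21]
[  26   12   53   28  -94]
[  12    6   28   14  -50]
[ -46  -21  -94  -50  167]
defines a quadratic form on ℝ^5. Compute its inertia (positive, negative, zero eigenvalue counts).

step 0: pivot 10 → sign +
step 1: pivot -3/5 → sign −
step 2: pivot 7 → sign +
step 3: pivot -2/7 → sign −
step 4: row/col 4 already zero → sign 0
signature = (2, 2, 1)

Answer: (2, 2, 1)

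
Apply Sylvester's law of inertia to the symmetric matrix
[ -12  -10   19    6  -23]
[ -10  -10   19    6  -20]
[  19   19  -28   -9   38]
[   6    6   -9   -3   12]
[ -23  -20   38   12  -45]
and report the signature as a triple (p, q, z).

Answer: (1, 4, 0)

Derivation:
step 0: pivot -12 → sign −
step 1: pivot -5/3 → sign −
step 2: pivot 81/10 → sign +
step 3: pivot -1/9 → sign −
step 4: pivot -1/2 → sign −
signature = (1, 4, 0)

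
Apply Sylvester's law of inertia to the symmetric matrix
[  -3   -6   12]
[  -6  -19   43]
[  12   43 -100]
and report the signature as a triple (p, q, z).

step 0: pivot -3 → sign −
step 1: pivot -7 → sign −
step 2: pivot -3/7 → sign −
signature = (0, 3, 0)

Answer: (0, 3, 0)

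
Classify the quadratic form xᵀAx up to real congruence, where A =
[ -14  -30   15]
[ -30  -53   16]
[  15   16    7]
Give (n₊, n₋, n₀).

Answer: (1, 2, 0)

Derivation:
step 0: pivot -14 → sign −
step 1: pivot 79/7 → sign +
step 2: pivot -3/158 → sign −
signature = (1, 2, 0)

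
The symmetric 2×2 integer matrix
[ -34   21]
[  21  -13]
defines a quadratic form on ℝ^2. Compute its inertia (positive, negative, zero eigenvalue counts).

Answer: (0, 2, 0)

Derivation:
step 0: pivot -34 → sign −
step 1: pivot -1/34 → sign −
signature = (0, 2, 0)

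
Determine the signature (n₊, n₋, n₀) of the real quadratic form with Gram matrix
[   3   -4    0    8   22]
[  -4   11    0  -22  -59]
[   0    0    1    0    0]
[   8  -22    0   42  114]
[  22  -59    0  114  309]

step 0: pivot 3 → sign +
step 1: pivot 17/3 → sign +
step 2: pivot 1 → sign +
step 3: pivot -2 → sign −
step 4: pivot 6/17 → sign +
signature = (4, 1, 0)

Answer: (4, 1, 0)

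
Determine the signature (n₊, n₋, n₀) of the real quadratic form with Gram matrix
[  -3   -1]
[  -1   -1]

Answer: (0, 2, 0)

Derivation:
step 0: pivot -3 → sign −
step 1: pivot -2/3 → sign −
signature = (0, 2, 0)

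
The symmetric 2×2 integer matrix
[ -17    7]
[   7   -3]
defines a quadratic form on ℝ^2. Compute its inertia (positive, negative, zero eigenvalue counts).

step 0: pivot -17 → sign −
step 1: pivot -2/17 → sign −
signature = (0, 2, 0)

Answer: (0, 2, 0)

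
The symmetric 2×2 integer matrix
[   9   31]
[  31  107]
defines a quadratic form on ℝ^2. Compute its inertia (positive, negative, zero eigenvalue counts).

step 0: pivot 9 → sign +
step 1: pivot 2/9 → sign +
signature = (2, 0, 0)

Answer: (2, 0, 0)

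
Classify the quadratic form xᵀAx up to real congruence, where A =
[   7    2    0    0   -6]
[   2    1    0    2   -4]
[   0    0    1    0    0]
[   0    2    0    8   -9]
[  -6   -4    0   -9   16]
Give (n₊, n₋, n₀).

Answer: (4, 1, 0)

Derivation:
step 0: pivot 7 → sign +
step 1: pivot 3/7 → sign +
step 2: pivot 1 → sign +
step 3: pivot -4/3 → sign −
step 4: pivot 3/4 → sign +
signature = (4, 1, 0)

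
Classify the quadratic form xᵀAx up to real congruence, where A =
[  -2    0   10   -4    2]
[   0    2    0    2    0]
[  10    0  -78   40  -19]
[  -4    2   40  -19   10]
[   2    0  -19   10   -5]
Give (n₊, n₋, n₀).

Answer: (2, 3, 0)

Derivation:
step 0: pivot -2 → sign −
step 1: pivot 2 → sign +
step 2: pivot -28 → sign −
step 3: pivot 9/7 → sign +
step 4: pivot -1/4 → sign −
signature = (2, 3, 0)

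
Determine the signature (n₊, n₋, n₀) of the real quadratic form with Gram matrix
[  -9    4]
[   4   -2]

step 0: pivot -9 → sign −
step 1: pivot -2/9 → sign −
signature = (0, 2, 0)

Answer: (0, 2, 0)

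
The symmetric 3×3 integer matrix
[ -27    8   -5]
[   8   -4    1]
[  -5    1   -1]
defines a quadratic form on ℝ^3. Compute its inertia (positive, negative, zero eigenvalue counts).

step 0: pivot -27 → sign −
step 1: pivot -44/27 → sign −
step 2: pivot 3/44 → sign +
signature = (1, 2, 0)

Answer: (1, 2, 0)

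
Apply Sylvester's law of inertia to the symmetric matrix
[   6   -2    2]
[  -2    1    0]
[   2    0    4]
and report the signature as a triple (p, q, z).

Answer: (3, 0, 0)

Derivation:
step 0: pivot 6 → sign +
step 1: pivot 1/3 → sign +
step 2: pivot 2 → sign +
signature = (3, 0, 0)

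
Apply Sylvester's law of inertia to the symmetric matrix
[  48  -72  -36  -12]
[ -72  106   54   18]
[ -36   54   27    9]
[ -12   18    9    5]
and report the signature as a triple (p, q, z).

Answer: (2, 1, 1)

Derivation:
step 0: pivot 48 → sign +
step 1: pivot -2 → sign −
step 2: pivot 2 → sign +
step 3: row/col 3 already zero → sign 0
signature = (2, 1, 1)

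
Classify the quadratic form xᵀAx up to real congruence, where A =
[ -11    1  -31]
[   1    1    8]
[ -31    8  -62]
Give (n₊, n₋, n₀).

Answer: (2, 1, 0)

Derivation:
step 0: pivot -11 → sign −
step 1: pivot 12/11 → sign +
step 2: pivot 3/4 → sign +
signature = (2, 1, 0)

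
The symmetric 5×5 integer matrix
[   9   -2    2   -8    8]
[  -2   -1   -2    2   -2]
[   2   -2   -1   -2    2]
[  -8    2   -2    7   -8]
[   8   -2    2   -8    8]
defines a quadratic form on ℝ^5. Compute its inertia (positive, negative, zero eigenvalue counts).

step 0: pivot 9 → sign +
step 1: pivot -13/9 → sign −
step 2: pivot 3/13 → sign +
step 3: pivot -1 → sign −
step 4: row/col 4 already zero → sign 0
signature = (2, 2, 1)

Answer: (2, 2, 1)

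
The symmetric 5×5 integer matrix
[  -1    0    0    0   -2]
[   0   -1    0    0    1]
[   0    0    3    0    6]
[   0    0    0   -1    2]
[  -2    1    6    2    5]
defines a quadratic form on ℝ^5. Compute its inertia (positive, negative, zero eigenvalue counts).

step 0: pivot -1 → sign −
step 1: pivot -1 → sign −
step 2: pivot 3 → sign +
step 3: pivot -1 → sign −
step 4: pivot 2 → sign +
signature = (2, 3, 0)

Answer: (2, 3, 0)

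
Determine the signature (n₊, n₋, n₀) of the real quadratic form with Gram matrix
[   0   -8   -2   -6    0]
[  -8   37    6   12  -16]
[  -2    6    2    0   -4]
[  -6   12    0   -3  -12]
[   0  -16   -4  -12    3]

Answer: (3, 2, 0)

Derivation:
step 0: pivot 37 → sign +
step 1: pivot -64/37 → sign −
step 2: pivot 21/16 → sign +
step 3: pivot -3/7 → sign −
step 4: pivot 3 → sign +
signature = (3, 2, 0)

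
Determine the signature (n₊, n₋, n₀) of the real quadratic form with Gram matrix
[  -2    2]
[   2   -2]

step 0: pivot -2 → sign −
step 1: row/col 1 already zero → sign 0
signature = (0, 1, 1)

Answer: (0, 1, 1)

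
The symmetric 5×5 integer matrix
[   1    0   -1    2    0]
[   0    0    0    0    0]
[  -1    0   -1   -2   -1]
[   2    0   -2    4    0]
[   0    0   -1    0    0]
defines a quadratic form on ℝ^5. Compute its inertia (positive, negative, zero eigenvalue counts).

step 0: pivot 1 → sign +
step 1: pivot -2 → sign −
step 2: pivot 1/2 → sign +
step 3: row/col 3 already zero → sign 0
step 4: row/col 4 already zero → sign 0
signature = (2, 1, 2)

Answer: (2, 1, 2)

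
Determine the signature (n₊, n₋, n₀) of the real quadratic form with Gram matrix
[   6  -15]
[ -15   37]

Answer: (1, 1, 0)

Derivation:
step 0: pivot 6 → sign +
step 1: pivot -1/2 → sign −
signature = (1, 1, 0)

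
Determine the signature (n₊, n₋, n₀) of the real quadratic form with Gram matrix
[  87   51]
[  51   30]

step 0: pivot 87 → sign +
step 1: pivot 3/29 → sign +
signature = (2, 0, 0)

Answer: (2, 0, 0)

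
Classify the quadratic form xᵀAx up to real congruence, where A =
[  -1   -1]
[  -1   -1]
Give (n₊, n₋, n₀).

Answer: (0, 1, 1)

Derivation:
step 0: pivot -1 → sign −
step 1: row/col 1 already zero → sign 0
signature = (0, 1, 1)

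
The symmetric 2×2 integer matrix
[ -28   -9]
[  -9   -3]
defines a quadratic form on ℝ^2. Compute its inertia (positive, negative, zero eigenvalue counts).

Answer: (0, 2, 0)

Derivation:
step 0: pivot -28 → sign −
step 1: pivot -3/28 → sign −
signature = (0, 2, 0)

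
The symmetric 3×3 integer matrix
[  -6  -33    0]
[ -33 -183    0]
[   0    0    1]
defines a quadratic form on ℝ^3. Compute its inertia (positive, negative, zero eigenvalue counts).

step 0: pivot -6 → sign −
step 1: pivot -3/2 → sign −
step 2: pivot 1 → sign +
signature = (1, 2, 0)

Answer: (1, 2, 0)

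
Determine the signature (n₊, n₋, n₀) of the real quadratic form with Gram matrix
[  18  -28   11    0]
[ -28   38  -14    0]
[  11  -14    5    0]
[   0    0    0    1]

Answer: (3, 1, 0)

Derivation:
step 0: pivot 18 → sign +
step 1: pivot -50/9 → sign −
step 2: pivot 1/50 → sign +
step 3: pivot 1 → sign +
signature = (3, 1, 0)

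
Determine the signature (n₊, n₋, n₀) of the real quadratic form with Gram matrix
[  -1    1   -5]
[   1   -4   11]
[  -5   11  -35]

step 0: pivot -1 → sign −
step 1: pivot -3 → sign −
step 2: pivot 2 → sign +
signature = (1, 2, 0)

Answer: (1, 2, 0)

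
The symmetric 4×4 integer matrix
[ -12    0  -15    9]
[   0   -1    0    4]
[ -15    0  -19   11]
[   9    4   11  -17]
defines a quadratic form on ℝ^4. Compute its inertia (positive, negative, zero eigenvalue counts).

Answer: (1, 3, 0)

Derivation:
step 0: pivot -12 → sign −
step 1: pivot -1 → sign −
step 2: pivot -1/4 → sign −
step 3: pivot 6 → sign +
signature = (1, 3, 0)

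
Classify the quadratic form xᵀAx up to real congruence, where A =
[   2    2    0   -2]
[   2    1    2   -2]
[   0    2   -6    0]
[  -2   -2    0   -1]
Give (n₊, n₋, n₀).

step 0: pivot 2 → sign +
step 1: pivot -1 → sign −
step 2: pivot -2 → sign −
step 3: pivot -3 → sign −
signature = (1, 3, 0)

Answer: (1, 3, 0)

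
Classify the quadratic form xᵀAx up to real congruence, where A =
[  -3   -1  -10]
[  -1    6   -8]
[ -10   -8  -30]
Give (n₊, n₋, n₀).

Answer: (1, 2, 0)

Derivation:
step 0: pivot -3 → sign −
step 1: pivot 19/3 → sign +
step 2: pivot -2/19 → sign −
signature = (1, 2, 0)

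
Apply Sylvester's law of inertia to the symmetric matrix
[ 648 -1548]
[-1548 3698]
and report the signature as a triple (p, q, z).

step 0: pivot 648 → sign +
step 1: row/col 1 already zero → sign 0
signature = (1, 0, 1)

Answer: (1, 0, 1)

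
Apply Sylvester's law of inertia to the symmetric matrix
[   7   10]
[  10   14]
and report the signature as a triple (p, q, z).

step 0: pivot 7 → sign +
step 1: pivot -2/7 → sign −
signature = (1, 1, 0)

Answer: (1, 1, 0)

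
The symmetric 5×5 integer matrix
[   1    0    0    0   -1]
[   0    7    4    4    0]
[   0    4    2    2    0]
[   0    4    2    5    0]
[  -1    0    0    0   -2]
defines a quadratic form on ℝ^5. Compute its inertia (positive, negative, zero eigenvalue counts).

step 0: pivot 1 → sign +
step 1: pivot 7 → sign +
step 2: pivot -2/7 → sign −
step 3: pivot 3 → sign +
step 4: pivot -3 → sign −
signature = (3, 2, 0)

Answer: (3, 2, 0)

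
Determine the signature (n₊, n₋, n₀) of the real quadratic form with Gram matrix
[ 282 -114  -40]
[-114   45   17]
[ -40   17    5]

step 0: pivot 282 → sign +
step 1: pivot -51/47 → sign −
step 2: pivot -2/51 → sign −
signature = (1, 2, 0)

Answer: (1, 2, 0)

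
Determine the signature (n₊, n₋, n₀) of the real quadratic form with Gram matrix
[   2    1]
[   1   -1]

step 0: pivot 2 → sign +
step 1: pivot -3/2 → sign −
signature = (1, 1, 0)

Answer: (1, 1, 0)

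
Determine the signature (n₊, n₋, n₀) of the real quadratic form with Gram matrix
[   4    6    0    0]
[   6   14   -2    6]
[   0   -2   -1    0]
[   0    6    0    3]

step 0: pivot 4 → sign +
step 1: pivot 5 → sign +
step 2: pivot -9/5 → sign −
step 3: pivot -1 → sign −
signature = (2, 2, 0)

Answer: (2, 2, 0)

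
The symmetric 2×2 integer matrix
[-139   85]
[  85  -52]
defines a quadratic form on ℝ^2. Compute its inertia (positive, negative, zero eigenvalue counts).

step 0: pivot -139 → sign −
step 1: pivot -3/139 → sign −
signature = (0, 2, 0)

Answer: (0, 2, 0)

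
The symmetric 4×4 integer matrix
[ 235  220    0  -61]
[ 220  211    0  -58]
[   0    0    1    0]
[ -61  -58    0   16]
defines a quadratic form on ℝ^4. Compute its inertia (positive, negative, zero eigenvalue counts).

Answer: (4, 0, 0)

Derivation:
step 0: pivot 235 → sign +
step 1: pivot 237/47 → sign +
step 2: pivot 1 → sign +
step 3: pivot 3/395 → sign +
signature = (4, 0, 0)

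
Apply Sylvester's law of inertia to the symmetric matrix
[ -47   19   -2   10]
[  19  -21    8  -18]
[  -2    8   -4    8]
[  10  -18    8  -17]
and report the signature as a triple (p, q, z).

Answer: (0, 4, 0)

Derivation:
step 0: pivot -47 → sign −
step 1: pivot -626/47 → sign −
step 2: pivot -10/313 → sign −
step 3: pivot -1/5 → sign −
signature = (0, 4, 0)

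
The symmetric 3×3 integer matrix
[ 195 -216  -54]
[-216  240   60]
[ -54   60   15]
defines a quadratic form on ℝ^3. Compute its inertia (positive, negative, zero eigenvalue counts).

Answer: (2, 0, 1)

Derivation:
step 0: pivot 195 → sign +
step 1: pivot 48/65 → sign +
step 2: row/col 2 already zero → sign 0
signature = (2, 0, 1)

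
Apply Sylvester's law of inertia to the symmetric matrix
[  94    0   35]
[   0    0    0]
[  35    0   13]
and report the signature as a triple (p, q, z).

step 0: pivot 94 → sign +
step 1: pivot -3/94 → sign −
step 2: row/col 2 already zero → sign 0
signature = (1, 1, 1)

Answer: (1, 1, 1)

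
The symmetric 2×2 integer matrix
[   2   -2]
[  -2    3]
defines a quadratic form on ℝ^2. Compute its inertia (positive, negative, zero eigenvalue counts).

Answer: (2, 0, 0)

Derivation:
step 0: pivot 2 → sign +
step 1: pivot 1 → sign +
signature = (2, 0, 0)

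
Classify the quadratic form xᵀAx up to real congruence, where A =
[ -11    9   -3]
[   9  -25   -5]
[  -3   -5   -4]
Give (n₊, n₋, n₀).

step 0: pivot -11 → sign −
step 1: pivot -194/11 → sign −
step 2: pivot -3/97 → sign −
signature = (0, 3, 0)

Answer: (0, 3, 0)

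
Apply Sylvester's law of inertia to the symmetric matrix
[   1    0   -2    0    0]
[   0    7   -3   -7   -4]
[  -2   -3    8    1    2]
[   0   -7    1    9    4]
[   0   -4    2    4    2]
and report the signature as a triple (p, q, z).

Answer: (4, 1, 0)

Derivation:
step 0: pivot 1 → sign +
step 1: pivot 7 → sign +
step 2: pivot 19/7 → sign +
step 3: pivot 10/19 → sign +
step 4: pivot -2/5 → sign −
signature = (4, 1, 0)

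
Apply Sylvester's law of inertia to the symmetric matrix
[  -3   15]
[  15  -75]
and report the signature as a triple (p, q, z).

step 0: pivot -3 → sign −
step 1: row/col 1 already zero → sign 0
signature = (0, 1, 1)

Answer: (0, 1, 1)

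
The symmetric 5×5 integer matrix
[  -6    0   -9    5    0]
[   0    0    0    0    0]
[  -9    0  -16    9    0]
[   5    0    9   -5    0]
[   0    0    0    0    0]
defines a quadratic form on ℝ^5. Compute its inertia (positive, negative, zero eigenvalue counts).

Answer: (1, 2, 2)

Derivation:
step 0: pivot -6 → sign −
step 1: pivot -5/2 → sign −
step 2: pivot 1/15 → sign +
step 3: row/col 3 already zero → sign 0
step 4: row/col 4 already zero → sign 0
signature = (1, 2, 2)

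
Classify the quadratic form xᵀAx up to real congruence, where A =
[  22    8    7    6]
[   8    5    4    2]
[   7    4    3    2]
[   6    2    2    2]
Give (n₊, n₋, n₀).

Answer: (3, 1, 0)

Derivation:
step 0: pivot 22 → sign +
step 1: pivot 23/11 → sign +
step 2: pivot -11/46 → sign −
step 3: pivot 6/11 → sign +
signature = (3, 1, 0)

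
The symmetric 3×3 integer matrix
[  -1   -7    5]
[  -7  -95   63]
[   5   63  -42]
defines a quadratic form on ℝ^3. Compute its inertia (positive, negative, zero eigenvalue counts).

step 0: pivot -1 → sign −
step 1: pivot -46 → sign −
step 2: pivot 1/23 → sign +
signature = (1, 2, 0)

Answer: (1, 2, 0)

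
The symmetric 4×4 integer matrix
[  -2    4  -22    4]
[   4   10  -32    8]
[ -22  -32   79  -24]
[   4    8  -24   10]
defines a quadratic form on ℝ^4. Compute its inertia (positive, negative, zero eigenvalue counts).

step 0: pivot -2 → sign −
step 1: pivot 18 → sign +
step 2: pivot 1/9 → sign +
step 3: pivot 2 → sign +
signature = (3, 1, 0)

Answer: (3, 1, 0)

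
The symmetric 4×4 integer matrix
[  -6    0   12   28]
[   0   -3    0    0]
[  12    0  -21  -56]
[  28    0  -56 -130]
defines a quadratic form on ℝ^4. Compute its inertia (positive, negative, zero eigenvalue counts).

Answer: (2, 2, 0)

Derivation:
step 0: pivot -6 → sign −
step 1: pivot -3 → sign −
step 2: pivot 3 → sign +
step 3: pivot 2/3 → sign +
signature = (2, 2, 0)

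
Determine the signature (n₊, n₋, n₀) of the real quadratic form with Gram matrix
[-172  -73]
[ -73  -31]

step 0: pivot -172 → sign −
step 1: pivot -3/172 → sign −
signature = (0, 2, 0)

Answer: (0, 2, 0)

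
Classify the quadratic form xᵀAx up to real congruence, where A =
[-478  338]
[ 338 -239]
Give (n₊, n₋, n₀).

step 0: pivot -478 → sign −
step 1: pivot 1/239 → sign +
signature = (1, 1, 0)

Answer: (1, 1, 0)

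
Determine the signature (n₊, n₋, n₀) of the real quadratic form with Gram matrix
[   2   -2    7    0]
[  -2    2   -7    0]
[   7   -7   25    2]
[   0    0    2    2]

step 0: pivot 2 → sign +
step 1: pivot 1/2 → sign +
step 2: pivot -6 → sign −
step 3: row/col 3 already zero → sign 0
signature = (2, 1, 1)

Answer: (2, 1, 1)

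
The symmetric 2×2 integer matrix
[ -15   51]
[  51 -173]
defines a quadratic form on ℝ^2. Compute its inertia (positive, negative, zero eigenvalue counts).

Answer: (1, 1, 0)

Derivation:
step 0: pivot -15 → sign −
step 1: pivot 2/5 → sign +
signature = (1, 1, 0)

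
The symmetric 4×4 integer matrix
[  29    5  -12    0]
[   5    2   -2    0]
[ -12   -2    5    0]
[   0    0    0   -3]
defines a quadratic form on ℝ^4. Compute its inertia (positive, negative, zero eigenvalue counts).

step 0: pivot 29 → sign +
step 1: pivot 33/29 → sign +
step 2: pivot 1/33 → sign +
step 3: pivot -3 → sign −
signature = (3, 1, 0)

Answer: (3, 1, 0)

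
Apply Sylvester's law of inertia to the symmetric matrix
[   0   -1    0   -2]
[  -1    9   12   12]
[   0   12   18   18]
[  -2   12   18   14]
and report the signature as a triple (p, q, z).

step 0: pivot 9 → sign +
step 1: pivot -1/9 → sign −
step 2: pivot 18 → sign +
step 3: row/col 3 already zero → sign 0
signature = (2, 1, 1)

Answer: (2, 1, 1)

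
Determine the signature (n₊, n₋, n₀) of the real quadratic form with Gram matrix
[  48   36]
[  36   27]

Answer: (1, 0, 1)

Derivation:
step 0: pivot 48 → sign +
step 1: row/col 1 already zero → sign 0
signature = (1, 0, 1)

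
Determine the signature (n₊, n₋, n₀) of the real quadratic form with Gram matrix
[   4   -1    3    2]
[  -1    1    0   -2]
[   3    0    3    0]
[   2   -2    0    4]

Answer: (2, 0, 2)

Derivation:
step 0: pivot 4 → sign +
step 1: pivot 3/4 → sign +
step 2: row/col 2 already zero → sign 0
step 3: row/col 3 already zero → sign 0
signature = (2, 0, 2)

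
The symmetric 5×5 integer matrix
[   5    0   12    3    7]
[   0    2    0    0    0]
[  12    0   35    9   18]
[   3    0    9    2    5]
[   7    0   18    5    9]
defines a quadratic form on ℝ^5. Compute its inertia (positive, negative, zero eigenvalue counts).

step 0: pivot 5 → sign +
step 1: pivot 2 → sign +
step 2: pivot 31/5 → sign +
step 3: pivot -10/31 → sign −
step 4: pivot -2/5 → sign −
signature = (3, 2, 0)

Answer: (3, 2, 0)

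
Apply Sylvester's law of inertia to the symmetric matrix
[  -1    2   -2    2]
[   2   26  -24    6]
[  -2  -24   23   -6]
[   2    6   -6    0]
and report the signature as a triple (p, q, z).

Answer: (3, 1, 0)

Derivation:
step 0: pivot -1 → sign −
step 1: pivot 30 → sign +
step 2: pivot 13/15 → sign +
step 3: pivot 2/13 → sign +
signature = (3, 1, 0)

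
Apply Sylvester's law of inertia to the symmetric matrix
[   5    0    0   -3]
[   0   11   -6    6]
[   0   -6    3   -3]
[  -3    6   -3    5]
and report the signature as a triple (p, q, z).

step 0: pivot 5 → sign +
step 1: pivot 11 → sign +
step 2: pivot -3/11 → sign −
step 3: pivot 1/5 → sign +
signature = (3, 1, 0)

Answer: (3, 1, 0)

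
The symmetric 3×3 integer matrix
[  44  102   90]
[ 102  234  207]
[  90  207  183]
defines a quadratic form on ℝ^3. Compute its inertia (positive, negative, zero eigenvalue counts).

step 0: pivot 44 → sign +
step 1: pivot -27/11 → sign −
step 2: row/col 2 already zero → sign 0
signature = (1, 1, 1)

Answer: (1, 1, 1)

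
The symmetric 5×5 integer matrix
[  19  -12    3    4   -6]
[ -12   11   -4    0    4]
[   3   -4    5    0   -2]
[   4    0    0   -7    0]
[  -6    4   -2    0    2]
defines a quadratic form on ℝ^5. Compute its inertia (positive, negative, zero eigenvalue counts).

Answer: (4, 1, 0)

Derivation:
step 0: pivot 19 → sign +
step 1: pivot 65/19 → sign +
step 2: pivot 42/13 → sign +
step 3: pivot -349/35 → sign −
step 4: pivot 6/349 → sign +
signature = (4, 1, 0)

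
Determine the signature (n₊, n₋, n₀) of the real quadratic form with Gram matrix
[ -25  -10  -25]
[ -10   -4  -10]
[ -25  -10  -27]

step 0: pivot -25 → sign −
step 1: pivot -2 → sign −
step 2: row/col 2 already zero → sign 0
signature = (0, 2, 1)

Answer: (0, 2, 1)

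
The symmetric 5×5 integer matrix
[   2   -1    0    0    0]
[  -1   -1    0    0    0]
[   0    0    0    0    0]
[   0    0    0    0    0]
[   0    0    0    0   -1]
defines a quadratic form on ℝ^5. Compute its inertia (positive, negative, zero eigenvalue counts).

step 0: pivot 2 → sign +
step 1: pivot -3/2 → sign −
step 2: pivot -1 → sign −
step 3: row/col 3 already zero → sign 0
step 4: row/col 4 already zero → sign 0
signature = (1, 2, 2)

Answer: (1, 2, 2)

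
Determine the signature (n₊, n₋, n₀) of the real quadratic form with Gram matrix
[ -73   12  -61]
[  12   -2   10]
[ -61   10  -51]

Answer: (0, 2, 1)

Derivation:
step 0: pivot -73 → sign −
step 1: pivot -2/73 → sign −
step 2: row/col 2 already zero → sign 0
signature = (0, 2, 1)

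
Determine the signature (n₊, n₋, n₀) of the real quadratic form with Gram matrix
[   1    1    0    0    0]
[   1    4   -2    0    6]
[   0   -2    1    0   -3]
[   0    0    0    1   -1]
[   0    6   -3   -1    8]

Answer: (3, 2, 0)

Derivation:
step 0: pivot 1 → sign +
step 1: pivot 3 → sign +
step 2: pivot -1/3 → sign −
step 3: pivot 1 → sign +
step 4: pivot -2 → sign −
signature = (3, 2, 0)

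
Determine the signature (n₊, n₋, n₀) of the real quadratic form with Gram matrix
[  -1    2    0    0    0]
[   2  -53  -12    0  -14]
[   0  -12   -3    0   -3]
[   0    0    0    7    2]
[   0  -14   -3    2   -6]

step 0: pivot -1 → sign −
step 1: pivot -49 → sign −
step 2: pivot -3/49 → sign −
step 3: pivot 7 → sign +
step 4: pivot 3/7 → sign +
signature = (2, 3, 0)

Answer: (2, 3, 0)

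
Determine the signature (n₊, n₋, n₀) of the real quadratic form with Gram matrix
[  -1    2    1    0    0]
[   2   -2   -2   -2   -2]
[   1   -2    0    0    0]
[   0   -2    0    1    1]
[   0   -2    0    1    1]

step 0: pivot -1 → sign −
step 1: pivot 2 → sign +
step 2: pivot 1 → sign +
step 3: pivot -1 → sign −
step 4: row/col 4 already zero → sign 0
signature = (2, 2, 1)

Answer: (2, 2, 1)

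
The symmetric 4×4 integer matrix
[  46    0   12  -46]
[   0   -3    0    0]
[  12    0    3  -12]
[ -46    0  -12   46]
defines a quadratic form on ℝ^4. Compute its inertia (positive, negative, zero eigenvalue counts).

step 0: pivot 46 → sign +
step 1: pivot -3 → sign −
step 2: pivot -3/23 → sign −
step 3: row/col 3 already zero → sign 0
signature = (1, 2, 1)

Answer: (1, 2, 1)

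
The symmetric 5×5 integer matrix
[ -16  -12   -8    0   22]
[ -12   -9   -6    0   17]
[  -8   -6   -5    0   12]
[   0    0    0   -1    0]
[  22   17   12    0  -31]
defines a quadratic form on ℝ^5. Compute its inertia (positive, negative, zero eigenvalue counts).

step 0: pivot -16 → sign −
step 1: pivot -1 → sign −
step 2: pivot -1 → sign −
step 3: pivot 1/4 → sign +
step 4: pivot -1 → sign −
signature = (1, 4, 0)

Answer: (1, 4, 0)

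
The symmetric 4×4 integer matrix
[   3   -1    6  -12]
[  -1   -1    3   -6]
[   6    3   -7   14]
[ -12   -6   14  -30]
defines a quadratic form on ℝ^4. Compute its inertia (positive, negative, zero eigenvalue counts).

Answer: (1, 3, 0)

Derivation:
step 0: pivot 3 → sign +
step 1: pivot -4/3 → sign −
step 2: pivot -1/4 → sign −
step 3: pivot -2 → sign −
signature = (1, 3, 0)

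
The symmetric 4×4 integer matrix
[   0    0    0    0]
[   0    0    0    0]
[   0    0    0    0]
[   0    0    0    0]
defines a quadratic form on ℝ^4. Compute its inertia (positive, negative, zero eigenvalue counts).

step 0: row/col 0 already zero → sign 0
step 1: row/col 1 already zero → sign 0
step 2: row/col 2 already zero → sign 0
step 3: row/col 3 already zero → sign 0
signature = (0, 0, 4)

Answer: (0, 0, 4)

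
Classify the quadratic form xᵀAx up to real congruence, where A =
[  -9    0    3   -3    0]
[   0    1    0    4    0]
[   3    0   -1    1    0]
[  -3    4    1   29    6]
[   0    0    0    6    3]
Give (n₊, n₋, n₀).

step 0: pivot -9 → sign −
step 1: pivot 1 → sign +
step 2: pivot 14 → sign +
step 3: pivot 3/7 → sign +
step 4: row/col 4 already zero → sign 0
signature = (3, 1, 1)

Answer: (3, 1, 1)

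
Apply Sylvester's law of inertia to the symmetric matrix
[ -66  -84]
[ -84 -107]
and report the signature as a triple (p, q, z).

step 0: pivot -66 → sign −
step 1: pivot -1/11 → sign −
signature = (0, 2, 0)

Answer: (0, 2, 0)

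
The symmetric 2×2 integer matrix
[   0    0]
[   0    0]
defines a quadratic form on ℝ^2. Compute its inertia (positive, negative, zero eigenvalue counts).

Answer: (0, 0, 2)

Derivation:
step 0: row/col 0 already zero → sign 0
step 1: row/col 1 already zero → sign 0
signature = (0, 0, 2)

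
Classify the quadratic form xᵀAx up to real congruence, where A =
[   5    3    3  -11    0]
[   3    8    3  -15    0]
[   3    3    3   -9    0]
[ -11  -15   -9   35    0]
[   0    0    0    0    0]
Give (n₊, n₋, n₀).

Answer: (3, 1, 1)

Derivation:
step 0: pivot 5 → sign +
step 1: pivot 31/5 → sign +
step 2: pivot 30/31 → sign +
step 3: pivot -6/5 → sign −
step 4: row/col 4 already zero → sign 0
signature = (3, 1, 1)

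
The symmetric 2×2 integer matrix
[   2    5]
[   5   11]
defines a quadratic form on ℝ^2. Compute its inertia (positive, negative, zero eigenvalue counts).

step 0: pivot 2 → sign +
step 1: pivot -3/2 → sign −
signature = (1, 1, 0)

Answer: (1, 1, 0)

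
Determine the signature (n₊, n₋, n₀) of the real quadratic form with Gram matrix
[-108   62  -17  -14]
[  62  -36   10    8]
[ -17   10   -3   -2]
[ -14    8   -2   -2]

step 0: pivot -108 → sign −
step 1: pivot -11/27 → sign −
step 2: pivot -2/11 → sign −
step 3: row/col 3 already zero → sign 0
signature = (0, 3, 1)

Answer: (0, 3, 1)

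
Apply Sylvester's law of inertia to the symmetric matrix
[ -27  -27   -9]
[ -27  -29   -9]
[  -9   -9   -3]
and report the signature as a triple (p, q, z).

step 0: pivot -27 → sign −
step 1: pivot -2 → sign −
step 2: row/col 2 already zero → sign 0
signature = (0, 2, 1)

Answer: (0, 2, 1)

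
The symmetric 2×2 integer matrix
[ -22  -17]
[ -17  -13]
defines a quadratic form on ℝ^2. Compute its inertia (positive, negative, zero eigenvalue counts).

Answer: (1, 1, 0)

Derivation:
step 0: pivot -22 → sign −
step 1: pivot 3/22 → sign +
signature = (1, 1, 0)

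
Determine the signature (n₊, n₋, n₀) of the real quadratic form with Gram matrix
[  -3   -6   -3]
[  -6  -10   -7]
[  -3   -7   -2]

step 0: pivot -3 → sign −
step 1: pivot 2 → sign +
step 2: pivot 1/2 → sign +
signature = (2, 1, 0)

Answer: (2, 1, 0)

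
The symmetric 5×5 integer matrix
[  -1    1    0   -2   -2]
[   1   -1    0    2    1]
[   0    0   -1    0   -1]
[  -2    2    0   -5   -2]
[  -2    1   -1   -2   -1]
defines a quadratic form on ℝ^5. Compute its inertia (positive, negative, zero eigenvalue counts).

step 0: pivot -1 → sign −
step 1: pivot -1 → sign −
step 2: pivot -1 → sign −
step 3: pivot 8 → sign +
step 4: pivot -1/8 → sign −
signature = (1, 4, 0)

Answer: (1, 4, 0)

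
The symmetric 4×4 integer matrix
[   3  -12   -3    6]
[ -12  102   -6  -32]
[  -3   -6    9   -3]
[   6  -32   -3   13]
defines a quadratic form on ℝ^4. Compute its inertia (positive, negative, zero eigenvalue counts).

step 0: pivot 3 → sign +
step 1: pivot 54 → sign +
step 2: pivot -5/27 → sign −
step 3: pivot 3/5 → sign +
signature = (3, 1, 0)

Answer: (3, 1, 0)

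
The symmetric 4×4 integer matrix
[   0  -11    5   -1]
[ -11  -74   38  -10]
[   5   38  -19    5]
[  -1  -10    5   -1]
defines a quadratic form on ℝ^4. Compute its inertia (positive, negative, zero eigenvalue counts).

step 0: pivot -74 → sign −
step 1: pivot 121/74 → sign +
step 2: pivot 31/121 → sign +
step 3: pivot 6/31 → sign +
signature = (3, 1, 0)

Answer: (3, 1, 0)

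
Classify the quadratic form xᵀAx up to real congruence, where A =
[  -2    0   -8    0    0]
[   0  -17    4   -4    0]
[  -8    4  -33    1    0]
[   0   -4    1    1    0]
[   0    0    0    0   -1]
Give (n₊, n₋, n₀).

step 0: pivot -2 → sign −
step 1: pivot -17 → sign −
step 2: pivot -1/17 → sign −
step 3: pivot 2 → sign +
step 4: pivot -1 → sign −
signature = (1, 4, 0)

Answer: (1, 4, 0)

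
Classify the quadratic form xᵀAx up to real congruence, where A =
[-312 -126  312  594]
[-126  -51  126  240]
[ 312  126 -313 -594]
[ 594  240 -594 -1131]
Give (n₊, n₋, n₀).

step 0: pivot -312 → sign −
step 1: pivot -3/26 → sign −
step 2: pivot -1 → sign −
step 3: row/col 3 already zero → sign 0
signature = (0, 3, 1)

Answer: (0, 3, 1)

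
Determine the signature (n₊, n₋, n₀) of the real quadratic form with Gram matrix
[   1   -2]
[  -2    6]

Answer: (2, 0, 0)

Derivation:
step 0: pivot 1 → sign +
step 1: pivot 2 → sign +
signature = (2, 0, 0)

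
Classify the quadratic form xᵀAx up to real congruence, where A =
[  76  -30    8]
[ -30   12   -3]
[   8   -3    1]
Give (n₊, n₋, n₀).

Answer: (2, 0, 1)

Derivation:
step 0: pivot 76 → sign +
step 1: pivot 3/19 → sign +
step 2: row/col 2 already zero → sign 0
signature = (2, 0, 1)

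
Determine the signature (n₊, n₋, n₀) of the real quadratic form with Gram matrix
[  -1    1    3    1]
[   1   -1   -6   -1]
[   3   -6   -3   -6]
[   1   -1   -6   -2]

Answer: (1, 3, 0)

Derivation:
step 0: pivot -1 → sign −
step 1: pivot 6 → sign +
step 2: pivot -3/2 → sign −
step 3: pivot -1 → sign −
signature = (1, 3, 0)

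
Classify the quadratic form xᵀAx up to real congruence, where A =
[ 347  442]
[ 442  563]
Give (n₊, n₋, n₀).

Answer: (1, 1, 0)

Derivation:
step 0: pivot 347 → sign +
step 1: pivot -3/347 → sign −
signature = (1, 1, 0)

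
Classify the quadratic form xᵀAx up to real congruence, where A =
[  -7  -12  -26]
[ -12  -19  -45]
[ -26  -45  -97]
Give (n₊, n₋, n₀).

step 0: pivot -7 → sign −
step 1: pivot 11/7 → sign +
step 2: pivot -6/11 → sign −
signature = (1, 2, 0)

Answer: (1, 2, 0)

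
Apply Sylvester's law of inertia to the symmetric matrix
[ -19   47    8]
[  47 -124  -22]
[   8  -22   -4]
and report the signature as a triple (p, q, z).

step 0: pivot -19 → sign −
step 1: pivot -147/19 → sign −
step 2: row/col 2 already zero → sign 0
signature = (0, 2, 1)

Answer: (0, 2, 1)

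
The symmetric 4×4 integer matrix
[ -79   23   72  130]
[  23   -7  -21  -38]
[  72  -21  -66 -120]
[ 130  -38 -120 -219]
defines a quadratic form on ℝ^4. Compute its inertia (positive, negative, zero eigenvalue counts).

Answer: (1, 3, 0)

Derivation:
step 0: pivot -79 → sign −
step 1: pivot -24/79 → sign −
step 2: pivot -3/8 → sign −
step 3: pivot 1 → sign +
signature = (1, 3, 0)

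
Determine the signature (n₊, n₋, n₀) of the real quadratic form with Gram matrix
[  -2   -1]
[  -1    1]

step 0: pivot -2 → sign −
step 1: pivot 3/2 → sign +
signature = (1, 1, 0)

Answer: (1, 1, 0)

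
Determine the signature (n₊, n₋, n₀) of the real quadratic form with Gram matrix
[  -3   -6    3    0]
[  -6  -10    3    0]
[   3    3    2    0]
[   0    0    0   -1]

step 0: pivot -3 → sign −
step 1: pivot 2 → sign +
step 2: pivot 1/2 → sign +
step 3: pivot -1 → sign −
signature = (2, 2, 0)

Answer: (2, 2, 0)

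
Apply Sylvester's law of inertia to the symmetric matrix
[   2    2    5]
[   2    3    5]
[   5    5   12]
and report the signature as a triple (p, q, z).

Answer: (2, 1, 0)

Derivation:
step 0: pivot 2 → sign +
step 1: pivot 1 → sign +
step 2: pivot -1/2 → sign −
signature = (2, 1, 0)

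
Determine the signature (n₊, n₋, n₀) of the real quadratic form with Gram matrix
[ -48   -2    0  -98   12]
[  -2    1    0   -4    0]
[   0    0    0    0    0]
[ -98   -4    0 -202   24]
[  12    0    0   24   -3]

step 0: pivot -48 → sign −
step 1: pivot 13/12 → sign +
step 2: pivot -25/13 → sign −
step 3: pivot -3/25 → sign −
step 4: row/col 4 already zero → sign 0
signature = (1, 3, 1)

Answer: (1, 3, 1)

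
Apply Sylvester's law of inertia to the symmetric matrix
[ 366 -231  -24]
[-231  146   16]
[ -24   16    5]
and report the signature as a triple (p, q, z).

step 0: pivot 366 → sign +
step 1: pivot 25/122 → sign +
step 2: pivot -3/25 → sign −
signature = (2, 1, 0)

Answer: (2, 1, 0)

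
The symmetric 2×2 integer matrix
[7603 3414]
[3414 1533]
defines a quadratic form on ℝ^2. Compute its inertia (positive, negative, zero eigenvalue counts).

step 0: pivot 7603 → sign +
step 1: pivot 3/7603 → sign +
signature = (2, 0, 0)

Answer: (2, 0, 0)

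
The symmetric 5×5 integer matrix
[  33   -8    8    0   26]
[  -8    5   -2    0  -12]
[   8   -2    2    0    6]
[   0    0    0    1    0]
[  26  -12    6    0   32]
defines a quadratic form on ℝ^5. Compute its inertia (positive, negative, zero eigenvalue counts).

Answer: (4, 1, 0)

Derivation:
step 0: pivot 33 → sign +
step 1: pivot 101/33 → sign +
step 2: pivot 6/101 → sign +
step 3: pivot 1 → sign +
step 4: pivot -2 → sign −
signature = (4, 1, 0)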